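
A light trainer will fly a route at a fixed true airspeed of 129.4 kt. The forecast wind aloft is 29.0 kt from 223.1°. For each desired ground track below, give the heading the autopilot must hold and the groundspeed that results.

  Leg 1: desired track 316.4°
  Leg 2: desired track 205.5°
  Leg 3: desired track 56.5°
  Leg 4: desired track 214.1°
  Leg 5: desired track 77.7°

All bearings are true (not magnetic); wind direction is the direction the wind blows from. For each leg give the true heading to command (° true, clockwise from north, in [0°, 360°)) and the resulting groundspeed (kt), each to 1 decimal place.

Leg 1: heading=303.5°, groundspeed=127.8 kt
Leg 2: heading=209.4°, groundspeed=101.5 kt
Leg 3: heading=59.5°, groundspeed=157.4 kt
Leg 4: heading=216.1°, groundspeed=100.7 kt
Leg 5: heading=85.0°, groundspeed=152.2 kt

Leg 1: desired track 316.4°; wind correction -12.9° → command heading 303.5°, groundspeed 127.8 kt
Leg 2: desired track 205.5°; wind correction +3.9° → command heading 209.4°, groundspeed 101.5 kt
Leg 3: desired track 56.5°; wind correction +3.0° → command heading 59.5°, groundspeed 157.4 kt
Leg 4: desired track 214.1°; wind correction +2.0° → command heading 216.1°, groundspeed 100.7 kt
Leg 5: desired track 77.7°; wind correction +7.3° → command heading 85.0°, groundspeed 152.2 kt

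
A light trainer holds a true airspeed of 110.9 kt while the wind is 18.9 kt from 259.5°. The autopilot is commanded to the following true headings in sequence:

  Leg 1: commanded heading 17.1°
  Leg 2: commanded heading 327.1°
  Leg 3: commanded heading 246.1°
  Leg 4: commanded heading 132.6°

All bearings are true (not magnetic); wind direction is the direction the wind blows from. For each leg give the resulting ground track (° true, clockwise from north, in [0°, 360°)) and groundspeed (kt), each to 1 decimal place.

Leg 1: heading 17.1°; drift +8.0° → track 25.1°, groundspeed 120.8 kt
Leg 2: heading 327.1°; drift +9.6° → track 336.7°, groundspeed 105.2 kt
Leg 3: heading 246.1°; drift -2.7° → track 243.4°, groundspeed 92.6 kt
Leg 4: heading 132.6°; drift -7.0° → track 125.6°, groundspeed 123.2 kt

Leg 1: track=25.1°, groundspeed=120.8 kt
Leg 2: track=336.7°, groundspeed=105.2 kt
Leg 3: track=243.4°, groundspeed=92.6 kt
Leg 4: track=125.6°, groundspeed=123.2 kt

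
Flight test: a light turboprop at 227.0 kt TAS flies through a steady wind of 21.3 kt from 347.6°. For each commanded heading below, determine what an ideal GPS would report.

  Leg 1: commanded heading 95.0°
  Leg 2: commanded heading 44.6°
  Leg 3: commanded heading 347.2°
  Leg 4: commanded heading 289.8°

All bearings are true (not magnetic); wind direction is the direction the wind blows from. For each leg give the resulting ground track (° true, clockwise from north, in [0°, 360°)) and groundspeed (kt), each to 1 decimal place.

Leg 1: track=100.0°, groundspeed=234.3 kt
Leg 2: track=49.3°, groundspeed=216.1 kt
Leg 3: track=347.2°, groundspeed=205.7 kt
Leg 4: track=285.0°, groundspeed=216.4 kt

Leg 1: heading 95.0°; drift +5.0° → track 100.0°, groundspeed 234.3 kt
Leg 2: heading 44.6°; drift +4.7° → track 49.3°, groundspeed 216.1 kt
Leg 3: heading 347.2°; drift +0.0° → track 347.2°, groundspeed 205.7 kt
Leg 4: heading 289.8°; drift -4.8° → track 285.0°, groundspeed 216.4 kt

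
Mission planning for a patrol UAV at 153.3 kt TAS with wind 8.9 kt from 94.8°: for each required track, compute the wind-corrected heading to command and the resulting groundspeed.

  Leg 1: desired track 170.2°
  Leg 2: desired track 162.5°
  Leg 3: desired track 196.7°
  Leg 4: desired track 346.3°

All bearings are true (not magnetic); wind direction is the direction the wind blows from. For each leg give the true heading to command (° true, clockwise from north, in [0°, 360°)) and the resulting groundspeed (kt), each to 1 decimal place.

Leg 1: heading=167.0°, groundspeed=150.8 kt
Leg 2: heading=159.4°, groundspeed=149.7 kt
Leg 3: heading=193.4°, groundspeed=154.9 kt
Leg 4: heading=349.5°, groundspeed=155.9 kt

Leg 1: desired track 170.2°; wind correction -3.2° → command heading 167.0°, groundspeed 150.8 kt
Leg 2: desired track 162.5°; wind correction -3.1° → command heading 159.4°, groundspeed 149.7 kt
Leg 3: desired track 196.7°; wind correction -3.3° → command heading 193.4°, groundspeed 154.9 kt
Leg 4: desired track 346.3°; wind correction +3.2° → command heading 349.5°, groundspeed 155.9 kt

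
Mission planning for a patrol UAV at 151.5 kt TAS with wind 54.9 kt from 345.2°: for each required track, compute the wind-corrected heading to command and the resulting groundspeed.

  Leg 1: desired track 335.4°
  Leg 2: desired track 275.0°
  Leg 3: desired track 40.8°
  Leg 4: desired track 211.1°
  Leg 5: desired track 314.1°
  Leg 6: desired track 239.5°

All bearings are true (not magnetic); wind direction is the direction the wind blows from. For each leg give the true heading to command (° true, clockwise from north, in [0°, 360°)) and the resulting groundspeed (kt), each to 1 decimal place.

Leg 1: heading=338.9°, groundspeed=97.1 kt
Leg 2: heading=294.9°, groundspeed=123.8 kt
Leg 3: heading=23.4°, groundspeed=113.6 kt
Leg 4: heading=226.2°, groundspeed=184.5 kt
Leg 5: heading=324.9°, groundspeed=101.8 kt
Leg 6: heading=259.9°, groundspeed=156.8 kt

Leg 1: desired track 335.4°; wind correction +3.5° → command heading 338.9°, groundspeed 97.1 kt
Leg 2: desired track 275.0°; wind correction +19.9° → command heading 294.9°, groundspeed 123.8 kt
Leg 3: desired track 40.8°; wind correction -17.4° → command heading 23.4°, groundspeed 113.6 kt
Leg 4: desired track 211.1°; wind correction +15.1° → command heading 226.2°, groundspeed 184.5 kt
Leg 5: desired track 314.1°; wind correction +10.8° → command heading 324.9°, groundspeed 101.8 kt
Leg 6: desired track 239.5°; wind correction +20.4° → command heading 259.9°, groundspeed 156.8 kt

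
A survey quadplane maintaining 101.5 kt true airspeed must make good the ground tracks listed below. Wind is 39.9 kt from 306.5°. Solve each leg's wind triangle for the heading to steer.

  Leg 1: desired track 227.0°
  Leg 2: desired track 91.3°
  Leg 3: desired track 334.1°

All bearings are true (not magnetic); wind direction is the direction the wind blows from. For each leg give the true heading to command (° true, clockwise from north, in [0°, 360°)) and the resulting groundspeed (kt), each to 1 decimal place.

Leg 1: desired track 227.0°; wind correction +22.7° → command heading 249.7°, groundspeed 86.3 kt
Leg 2: desired track 91.3°; wind correction -13.1° → command heading 78.2°, groundspeed 131.5 kt
Leg 3: desired track 334.1°; wind correction -10.5° → command heading 323.6°, groundspeed 64.4 kt

Leg 1: heading=249.7°, groundspeed=86.3 kt
Leg 2: heading=78.2°, groundspeed=131.5 kt
Leg 3: heading=323.6°, groundspeed=64.4 kt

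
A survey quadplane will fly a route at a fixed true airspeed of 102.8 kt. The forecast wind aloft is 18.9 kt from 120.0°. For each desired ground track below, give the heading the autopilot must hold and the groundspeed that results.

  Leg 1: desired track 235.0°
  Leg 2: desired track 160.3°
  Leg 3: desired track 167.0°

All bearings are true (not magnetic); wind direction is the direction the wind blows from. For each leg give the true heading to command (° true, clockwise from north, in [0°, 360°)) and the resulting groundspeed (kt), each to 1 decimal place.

Leg 1: heading=225.4°, groundspeed=109.4 kt
Leg 2: heading=153.5°, groundspeed=87.7 kt
Leg 3: heading=159.3°, groundspeed=89.0 kt

Leg 1: desired track 235.0°; wind correction -9.6° → command heading 225.4°, groundspeed 109.4 kt
Leg 2: desired track 160.3°; wind correction -6.8° → command heading 153.5°, groundspeed 87.7 kt
Leg 3: desired track 167.0°; wind correction -7.7° → command heading 159.3°, groundspeed 89.0 kt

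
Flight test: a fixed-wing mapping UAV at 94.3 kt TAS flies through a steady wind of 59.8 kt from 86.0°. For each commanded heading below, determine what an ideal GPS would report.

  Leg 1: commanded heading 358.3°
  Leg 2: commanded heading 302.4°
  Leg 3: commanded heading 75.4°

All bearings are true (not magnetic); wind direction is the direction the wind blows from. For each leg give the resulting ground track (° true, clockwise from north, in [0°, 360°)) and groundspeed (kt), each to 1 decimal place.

Leg 1: heading 358.3°; drift -33.0° → track 325.3°, groundspeed 109.6 kt
Leg 2: heading 302.4°; drift -14.0° → track 288.4°, groundspeed 146.8 kt
Leg 3: heading 75.4°; drift -17.2° → track 58.2°, groundspeed 37.2 kt

Leg 1: track=325.3°, groundspeed=109.6 kt
Leg 2: track=288.4°, groundspeed=146.8 kt
Leg 3: track=58.2°, groundspeed=37.2 kt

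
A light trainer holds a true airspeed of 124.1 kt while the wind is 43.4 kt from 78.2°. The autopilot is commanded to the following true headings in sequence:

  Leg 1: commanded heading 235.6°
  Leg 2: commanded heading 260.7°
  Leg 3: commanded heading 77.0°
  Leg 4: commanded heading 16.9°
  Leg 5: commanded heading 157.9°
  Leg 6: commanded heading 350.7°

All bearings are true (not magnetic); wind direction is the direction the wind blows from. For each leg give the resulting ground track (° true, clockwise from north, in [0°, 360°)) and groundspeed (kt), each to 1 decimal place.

Leg 1: heading 235.6°; drift +5.8° → track 241.4°, groundspeed 165.0 kt
Leg 2: heading 260.7°; drift -0.6° → track 260.1°, groundspeed 167.5 kt
Leg 3: heading 77.0°; drift -0.6° → track 76.4°, groundspeed 80.7 kt
Leg 4: heading 16.9°; drift -20.2° → track 356.7°, groundspeed 110.1 kt
Leg 5: heading 157.9°; drift +20.2° → track 178.1°, groundspeed 123.9 kt
Leg 6: heading 350.7°; drift -19.5° → track 331.2°, groundspeed 129.7 kt

Leg 1: track=241.4°, groundspeed=165.0 kt
Leg 2: track=260.1°, groundspeed=167.5 kt
Leg 3: track=76.4°, groundspeed=80.7 kt
Leg 4: track=356.7°, groundspeed=110.1 kt
Leg 5: track=178.1°, groundspeed=123.9 kt
Leg 6: track=331.2°, groundspeed=129.7 kt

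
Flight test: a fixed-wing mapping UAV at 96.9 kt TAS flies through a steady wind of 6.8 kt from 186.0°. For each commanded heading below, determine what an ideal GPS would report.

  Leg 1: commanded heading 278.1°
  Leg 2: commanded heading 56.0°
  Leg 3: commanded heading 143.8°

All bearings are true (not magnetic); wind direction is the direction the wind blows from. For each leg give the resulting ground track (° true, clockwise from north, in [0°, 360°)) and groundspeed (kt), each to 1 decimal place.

Leg 1: track=282.1°, groundspeed=97.4 kt
Leg 2: track=53.1°, groundspeed=101.4 kt
Leg 3: track=141.0°, groundspeed=92.0 kt

Leg 1: heading 278.1°; drift +4.0° → track 282.1°, groundspeed 97.4 kt
Leg 2: heading 56.0°; drift -2.9° → track 53.1°, groundspeed 101.4 kt
Leg 3: heading 143.8°; drift -2.8° → track 141.0°, groundspeed 92.0 kt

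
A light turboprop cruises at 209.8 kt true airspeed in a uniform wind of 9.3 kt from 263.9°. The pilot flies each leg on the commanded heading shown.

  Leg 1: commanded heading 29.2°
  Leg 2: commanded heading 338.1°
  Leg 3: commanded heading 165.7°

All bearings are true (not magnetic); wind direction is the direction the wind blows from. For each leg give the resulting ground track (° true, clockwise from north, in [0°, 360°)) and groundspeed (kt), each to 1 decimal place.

Leg 1: track=31.2°, groundspeed=215.3 kt
Leg 2: track=340.6°, groundspeed=207.5 kt
Leg 3: track=163.2°, groundspeed=211.3 kt

Leg 1: heading 29.2°; drift +2.0° → track 31.2°, groundspeed 215.3 kt
Leg 2: heading 338.1°; drift +2.5° → track 340.6°, groundspeed 207.5 kt
Leg 3: heading 165.7°; drift -2.5° → track 163.2°, groundspeed 211.3 kt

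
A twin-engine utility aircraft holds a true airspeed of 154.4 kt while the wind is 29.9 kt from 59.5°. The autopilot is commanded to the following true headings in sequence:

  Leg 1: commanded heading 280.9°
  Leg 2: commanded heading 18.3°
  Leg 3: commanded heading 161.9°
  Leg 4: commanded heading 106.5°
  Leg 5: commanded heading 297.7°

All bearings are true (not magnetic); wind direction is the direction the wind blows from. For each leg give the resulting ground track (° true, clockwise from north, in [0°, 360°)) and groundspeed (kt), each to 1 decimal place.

Leg 1: track=274.5°, groundspeed=177.9 kt
Leg 2: track=9.8°, groundspeed=133.4 kt
Leg 3: track=172.2°, groundspeed=163.5 kt
Leg 4: track=115.8°, groundspeed=135.8 kt
Leg 5: track=289.2°, groundspeed=172.0 kt

Leg 1: heading 280.9°; drift -6.4° → track 274.5°, groundspeed 177.9 kt
Leg 2: heading 18.3°; drift -8.5° → track 9.8°, groundspeed 133.4 kt
Leg 3: heading 161.9°; drift +10.3° → track 172.2°, groundspeed 163.5 kt
Leg 4: heading 106.5°; drift +9.3° → track 115.8°, groundspeed 135.8 kt
Leg 5: heading 297.7°; drift -8.5° → track 289.2°, groundspeed 172.0 kt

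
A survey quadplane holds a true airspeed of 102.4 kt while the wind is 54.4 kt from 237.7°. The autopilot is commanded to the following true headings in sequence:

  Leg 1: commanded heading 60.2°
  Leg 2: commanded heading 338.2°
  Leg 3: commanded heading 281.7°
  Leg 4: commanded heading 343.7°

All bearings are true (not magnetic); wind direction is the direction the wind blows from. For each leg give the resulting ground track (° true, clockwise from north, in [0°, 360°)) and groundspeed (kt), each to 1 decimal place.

Leg 1: heading 60.2°; drift -0.9° → track 59.3°, groundspeed 156.8 kt
Leg 2: heading 338.2°; drift +25.5° → track 3.7°, groundspeed 124.4 kt
Leg 3: heading 281.7°; drift +30.8° → track 312.5°, groundspeed 73.7 kt
Leg 4: heading 343.7°; drift +24.0° → track 7.7°, groundspeed 128.5 kt

Leg 1: track=59.3°, groundspeed=156.8 kt
Leg 2: track=3.7°, groundspeed=124.4 kt
Leg 3: track=312.5°, groundspeed=73.7 kt
Leg 4: track=7.7°, groundspeed=128.5 kt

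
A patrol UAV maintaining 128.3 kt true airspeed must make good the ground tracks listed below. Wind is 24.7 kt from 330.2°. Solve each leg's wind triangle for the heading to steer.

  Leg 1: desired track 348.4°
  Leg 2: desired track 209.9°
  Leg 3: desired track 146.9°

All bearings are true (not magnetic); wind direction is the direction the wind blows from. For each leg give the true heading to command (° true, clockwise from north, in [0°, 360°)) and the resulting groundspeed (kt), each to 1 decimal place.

Leg 1: desired track 348.4°; wind correction -3.4° → command heading 345.0°, groundspeed 104.6 kt
Leg 2: desired track 209.9°; wind correction +9.6° → command heading 219.5°, groundspeed 139.0 kt
Leg 3: desired track 146.9°; wind correction -0.6° → command heading 146.3°, groundspeed 153.0 kt

Leg 1: heading=345.0°, groundspeed=104.6 kt
Leg 2: heading=219.5°, groundspeed=139.0 kt
Leg 3: heading=146.3°, groundspeed=153.0 kt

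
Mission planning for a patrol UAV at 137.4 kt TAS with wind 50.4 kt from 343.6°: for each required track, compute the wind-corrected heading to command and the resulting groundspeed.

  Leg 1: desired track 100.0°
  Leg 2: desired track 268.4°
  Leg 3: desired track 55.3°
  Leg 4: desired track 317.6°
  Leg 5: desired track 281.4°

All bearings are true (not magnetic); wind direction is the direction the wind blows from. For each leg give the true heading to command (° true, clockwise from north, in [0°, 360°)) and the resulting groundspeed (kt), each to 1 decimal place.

Leg 1: heading=80.8°, groundspeed=152.2 kt
Leg 2: heading=289.2°, groundspeed=115.6 kt
Leg 3: heading=34.9°, groundspeed=113.0 kt
Leg 4: heading=326.9°, groundspeed=90.3 kt
Leg 5: heading=300.3°, groundspeed=106.5 kt

Leg 1: desired track 100.0°; wind correction -19.2° → command heading 80.8°, groundspeed 152.2 kt
Leg 2: desired track 268.4°; wind correction +20.8° → command heading 289.2°, groundspeed 115.6 kt
Leg 3: desired track 55.3°; wind correction -20.4° → command heading 34.9°, groundspeed 113.0 kt
Leg 4: desired track 317.6°; wind correction +9.3° → command heading 326.9°, groundspeed 90.3 kt
Leg 5: desired track 281.4°; wind correction +18.9° → command heading 300.3°, groundspeed 106.5 kt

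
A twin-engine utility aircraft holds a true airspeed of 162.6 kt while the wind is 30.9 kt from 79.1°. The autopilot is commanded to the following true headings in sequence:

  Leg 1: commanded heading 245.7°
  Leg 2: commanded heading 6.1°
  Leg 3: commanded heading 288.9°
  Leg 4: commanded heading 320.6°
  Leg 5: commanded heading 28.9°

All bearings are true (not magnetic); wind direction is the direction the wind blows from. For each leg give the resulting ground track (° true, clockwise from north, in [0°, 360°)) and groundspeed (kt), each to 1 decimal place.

Leg 1: heading 245.7°; drift +2.1° → track 247.8°, groundspeed 192.8 kt
Leg 2: heading 6.1°; drift -10.9° → track 355.2°, groundspeed 156.4 kt
Leg 3: heading 288.9°; drift -4.6° → track 284.3°, groundspeed 190.0 kt
Leg 4: heading 320.6°; drift -8.7° → track 311.9°, groundspeed 179.4 kt
Leg 5: heading 28.9°; drift -9.4° → track 19.5°, groundspeed 144.8 kt

Leg 1: track=247.8°, groundspeed=192.8 kt
Leg 2: track=355.2°, groundspeed=156.4 kt
Leg 3: track=284.3°, groundspeed=190.0 kt
Leg 4: track=311.9°, groundspeed=179.4 kt
Leg 5: track=19.5°, groundspeed=144.8 kt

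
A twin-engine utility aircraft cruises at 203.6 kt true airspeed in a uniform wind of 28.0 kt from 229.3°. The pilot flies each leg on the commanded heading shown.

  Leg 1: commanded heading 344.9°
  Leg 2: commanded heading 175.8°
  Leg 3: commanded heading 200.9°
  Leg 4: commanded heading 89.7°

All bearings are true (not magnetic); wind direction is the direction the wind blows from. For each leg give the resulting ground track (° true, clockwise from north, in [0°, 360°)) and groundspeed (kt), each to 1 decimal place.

Leg 1: track=351.6°, groundspeed=217.2 kt
Leg 2: track=168.9°, groundspeed=188.3 kt
Leg 3: track=196.6°, groundspeed=179.5 kt
Leg 4: track=85.1°, groundspeed=225.7 kt

Leg 1: heading 344.9°; drift +6.7° → track 351.6°, groundspeed 217.2 kt
Leg 2: heading 175.8°; drift -6.9° → track 168.9°, groundspeed 188.3 kt
Leg 3: heading 200.9°; drift -4.3° → track 196.6°, groundspeed 179.5 kt
Leg 4: heading 89.7°; drift -4.6° → track 85.1°, groundspeed 225.7 kt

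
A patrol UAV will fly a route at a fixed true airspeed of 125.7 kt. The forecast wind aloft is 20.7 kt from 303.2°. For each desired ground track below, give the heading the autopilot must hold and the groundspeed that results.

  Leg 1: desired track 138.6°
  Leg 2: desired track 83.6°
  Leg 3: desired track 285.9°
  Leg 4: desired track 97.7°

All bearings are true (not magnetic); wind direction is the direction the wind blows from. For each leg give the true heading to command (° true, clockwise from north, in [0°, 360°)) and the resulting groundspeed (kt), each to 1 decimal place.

Leg 1: desired track 138.6°; wind correction +2.5° → command heading 141.1°, groundspeed 145.5 kt
Leg 2: desired track 83.6°; wind correction -6.0° → command heading 77.6°, groundspeed 141.0 kt
Leg 3: desired track 285.9°; wind correction +2.8° → command heading 288.7°, groundspeed 105.8 kt
Leg 4: desired track 97.7°; wind correction -4.1° → command heading 93.6°, groundspeed 144.1 kt

Leg 1: heading=141.1°, groundspeed=145.5 kt
Leg 2: heading=77.6°, groundspeed=141.0 kt
Leg 3: heading=288.7°, groundspeed=105.8 kt
Leg 4: heading=93.6°, groundspeed=144.1 kt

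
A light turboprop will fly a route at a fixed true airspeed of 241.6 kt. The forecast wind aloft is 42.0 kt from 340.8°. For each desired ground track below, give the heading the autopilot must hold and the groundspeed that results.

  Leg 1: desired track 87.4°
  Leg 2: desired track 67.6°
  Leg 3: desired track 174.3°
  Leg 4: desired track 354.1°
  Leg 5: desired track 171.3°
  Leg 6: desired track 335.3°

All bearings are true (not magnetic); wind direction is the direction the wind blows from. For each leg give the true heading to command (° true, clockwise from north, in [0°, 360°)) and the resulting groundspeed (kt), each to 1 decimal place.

Leg 1: heading=77.8°, groundspeed=250.2 kt
Leg 2: heading=57.6°, groundspeed=235.6 kt
Leg 3: heading=176.6°, groundspeed=282.2 kt
Leg 4: heading=351.8°, groundspeed=200.5 kt
Leg 5: heading=173.1°, groundspeed=282.8 kt
Leg 6: heading=336.3°, groundspeed=199.8 kt

Leg 1: desired track 87.4°; wind correction -9.6° → command heading 77.8°, groundspeed 250.2 kt
Leg 2: desired track 67.6°; wind correction -10.0° → command heading 57.6°, groundspeed 235.6 kt
Leg 3: desired track 174.3°; wind correction +2.3° → command heading 176.6°, groundspeed 282.2 kt
Leg 4: desired track 354.1°; wind correction -2.3° → command heading 351.8°, groundspeed 200.5 kt
Leg 5: desired track 171.3°; wind correction +1.8° → command heading 173.1°, groundspeed 282.8 kt
Leg 6: desired track 335.3°; wind correction +1.0° → command heading 336.3°, groundspeed 199.8 kt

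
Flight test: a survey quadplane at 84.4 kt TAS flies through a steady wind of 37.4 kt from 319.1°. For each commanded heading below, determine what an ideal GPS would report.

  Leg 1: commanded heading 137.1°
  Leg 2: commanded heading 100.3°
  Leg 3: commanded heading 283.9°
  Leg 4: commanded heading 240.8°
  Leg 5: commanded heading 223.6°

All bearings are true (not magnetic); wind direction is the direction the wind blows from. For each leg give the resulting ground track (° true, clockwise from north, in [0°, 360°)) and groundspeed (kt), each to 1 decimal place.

Leg 1: track=137.7°, groundspeed=121.8 kt
Leg 2: track=112.0°, groundspeed=115.9 kt
Leg 3: track=262.1°, groundspeed=58.0 kt
Leg 4: track=215.3°, groundspeed=85.1 kt
Leg 5: track=200.7°, groundspeed=95.5 kt

Leg 1: heading 137.1°; drift +0.6° → track 137.7°, groundspeed 121.8 kt
Leg 2: heading 100.3°; drift +11.7° → track 112.0°, groundspeed 115.9 kt
Leg 3: heading 283.9°; drift -21.8° → track 262.1°, groundspeed 58.0 kt
Leg 4: heading 240.8°; drift -25.5° → track 215.3°, groundspeed 85.1 kt
Leg 5: heading 223.6°; drift -22.9° → track 200.7°, groundspeed 95.5 kt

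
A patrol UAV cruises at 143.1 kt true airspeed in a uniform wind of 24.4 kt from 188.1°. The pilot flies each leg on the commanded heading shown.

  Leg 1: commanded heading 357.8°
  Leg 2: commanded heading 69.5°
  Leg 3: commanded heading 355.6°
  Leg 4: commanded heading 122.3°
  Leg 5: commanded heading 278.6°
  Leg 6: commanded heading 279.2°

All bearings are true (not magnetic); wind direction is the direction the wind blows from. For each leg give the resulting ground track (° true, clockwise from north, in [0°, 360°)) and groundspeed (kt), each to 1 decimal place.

Leg 1: heading 357.8°; drift +1.5° → track 359.3°, groundspeed 167.2 kt
Leg 2: heading 69.5°; drift -7.9° → track 61.6°, groundspeed 156.3 kt
Leg 3: heading 355.6°; drift +1.8° → track 357.4°, groundspeed 167.0 kt
Leg 4: heading 122.3°; drift -9.5° → track 112.8°, groundspeed 134.9 kt
Leg 5: heading 278.6°; drift +9.7° → track 288.3°, groundspeed 145.4 kt
Leg 6: heading 279.2°; drift +9.6° → track 288.8°, groundspeed 145.6 kt

Leg 1: track=359.3°, groundspeed=167.2 kt
Leg 2: track=61.6°, groundspeed=156.3 kt
Leg 3: track=357.4°, groundspeed=167.0 kt
Leg 4: track=112.8°, groundspeed=134.9 kt
Leg 5: track=288.3°, groundspeed=145.4 kt
Leg 6: track=288.8°, groundspeed=145.6 kt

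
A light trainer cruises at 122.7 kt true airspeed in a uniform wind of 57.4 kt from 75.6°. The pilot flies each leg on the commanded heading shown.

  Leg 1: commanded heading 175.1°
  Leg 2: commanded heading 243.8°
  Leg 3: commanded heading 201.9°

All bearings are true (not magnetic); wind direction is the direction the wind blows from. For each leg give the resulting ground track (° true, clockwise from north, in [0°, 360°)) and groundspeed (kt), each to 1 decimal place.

Leg 1: track=198.3°, groundspeed=143.8 kt
Leg 2: track=247.6°, groundspeed=179.3 kt
Leg 3: track=218.3°, groundspeed=163.4 kt

Leg 1: heading 175.1°; drift +23.2° → track 198.3°, groundspeed 143.8 kt
Leg 2: heading 243.8°; drift +3.8° → track 247.6°, groundspeed 179.3 kt
Leg 3: heading 201.9°; drift +16.4° → track 218.3°, groundspeed 163.4 kt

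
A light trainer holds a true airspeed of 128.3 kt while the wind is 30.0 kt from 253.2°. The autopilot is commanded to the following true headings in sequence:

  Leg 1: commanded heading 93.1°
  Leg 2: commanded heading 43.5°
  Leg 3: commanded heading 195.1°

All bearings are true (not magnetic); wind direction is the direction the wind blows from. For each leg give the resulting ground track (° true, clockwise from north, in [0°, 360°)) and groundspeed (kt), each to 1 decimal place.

Leg 1: heading 93.1°; drift -3.7° → track 89.4°, groundspeed 156.8 kt
Leg 2: heading 43.5°; drift +5.5° → track 49.0°, groundspeed 155.1 kt
Leg 3: heading 195.1°; drift -12.8° → track 182.3°, groundspeed 115.3 kt

Leg 1: track=89.4°, groundspeed=156.8 kt
Leg 2: track=49.0°, groundspeed=155.1 kt
Leg 3: track=182.3°, groundspeed=115.3 kt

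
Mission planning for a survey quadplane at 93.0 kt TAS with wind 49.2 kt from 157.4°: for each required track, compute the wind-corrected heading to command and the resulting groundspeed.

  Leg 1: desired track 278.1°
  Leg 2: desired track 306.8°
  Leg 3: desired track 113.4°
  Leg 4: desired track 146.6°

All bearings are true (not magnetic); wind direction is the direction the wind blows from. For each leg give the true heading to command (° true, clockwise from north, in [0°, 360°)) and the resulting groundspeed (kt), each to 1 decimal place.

Leg 1: desired track 278.1°; wind correction -27.1° → command heading 251.0°, groundspeed 107.9 kt
Leg 2: desired track 306.8°; wind correction -15.6° → command heading 291.2°, groundspeed 131.9 kt
Leg 3: desired track 113.4°; wind correction +21.6° → command heading 135.0°, groundspeed 51.1 kt
Leg 4: desired track 146.6°; wind correction +5.7° → command heading 152.3°, groundspeed 44.2 kt

Leg 1: heading=251.0°, groundspeed=107.9 kt
Leg 2: heading=291.2°, groundspeed=131.9 kt
Leg 3: heading=135.0°, groundspeed=51.1 kt
Leg 4: heading=152.3°, groundspeed=44.2 kt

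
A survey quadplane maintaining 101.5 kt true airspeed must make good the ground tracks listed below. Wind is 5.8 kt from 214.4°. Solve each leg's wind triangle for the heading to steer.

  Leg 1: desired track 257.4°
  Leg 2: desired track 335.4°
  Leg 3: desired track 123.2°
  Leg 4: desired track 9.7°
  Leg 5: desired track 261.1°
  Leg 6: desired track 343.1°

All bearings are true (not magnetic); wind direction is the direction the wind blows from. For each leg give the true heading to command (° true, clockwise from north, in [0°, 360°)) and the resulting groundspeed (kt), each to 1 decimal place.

Leg 1: desired track 257.4°; wind correction -2.2° → command heading 255.2°, groundspeed 97.2 kt
Leg 2: desired track 335.4°; wind correction -2.8° → command heading 332.6°, groundspeed 104.4 kt
Leg 3: desired track 123.2°; wind correction +3.3° → command heading 126.5°, groundspeed 101.5 kt
Leg 4: desired track 9.7°; wind correction -1.4° → command heading 8.3°, groundspeed 106.7 kt
Leg 5: desired track 261.1°; wind correction -2.4° → command heading 258.7°, groundspeed 97.4 kt
Leg 6: desired track 343.1°; wind correction -2.6° → command heading 340.5°, groundspeed 105.0 kt

Leg 1: heading=255.2°, groundspeed=97.2 kt
Leg 2: heading=332.6°, groundspeed=104.4 kt
Leg 3: heading=126.5°, groundspeed=101.5 kt
Leg 4: heading=8.3°, groundspeed=106.7 kt
Leg 5: heading=258.7°, groundspeed=97.4 kt
Leg 6: heading=340.5°, groundspeed=105.0 kt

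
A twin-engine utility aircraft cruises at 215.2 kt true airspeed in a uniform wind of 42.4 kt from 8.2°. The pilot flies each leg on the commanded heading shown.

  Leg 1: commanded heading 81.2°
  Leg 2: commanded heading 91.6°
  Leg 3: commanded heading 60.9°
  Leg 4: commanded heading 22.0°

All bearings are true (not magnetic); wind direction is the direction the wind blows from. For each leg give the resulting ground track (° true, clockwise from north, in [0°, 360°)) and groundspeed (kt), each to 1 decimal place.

Leg 1: heading 81.2°; drift +11.3° → track 92.5°, groundspeed 206.8 kt
Leg 2: heading 91.6°; drift +11.3° → track 102.9°, groundspeed 214.5 kt
Leg 3: heading 60.9°; drift +10.1° → track 71.0°, groundspeed 192.5 kt
Leg 4: heading 22.0°; drift +3.3° → track 25.3°, groundspeed 174.3 kt

Leg 1: track=92.5°, groundspeed=206.8 kt
Leg 2: track=102.9°, groundspeed=214.5 kt
Leg 3: track=71.0°, groundspeed=192.5 kt
Leg 4: track=25.3°, groundspeed=174.3 kt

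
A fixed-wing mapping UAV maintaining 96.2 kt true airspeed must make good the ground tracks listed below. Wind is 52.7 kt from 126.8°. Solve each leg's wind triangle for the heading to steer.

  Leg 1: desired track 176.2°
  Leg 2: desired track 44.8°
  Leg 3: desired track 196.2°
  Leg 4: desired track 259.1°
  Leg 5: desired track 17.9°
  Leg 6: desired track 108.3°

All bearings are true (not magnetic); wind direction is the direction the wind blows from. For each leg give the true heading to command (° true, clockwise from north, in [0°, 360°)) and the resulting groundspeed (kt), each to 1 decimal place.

Leg 1: desired track 176.2°; wind correction -24.6° → command heading 151.6°, groundspeed 53.2 kt
Leg 2: desired track 44.8°; wind correction +32.9° → command heading 77.7°, groundspeed 73.5 kt
Leg 3: desired track 196.2°; wind correction -30.8° → command heading 165.4°, groundspeed 64.0 kt
Leg 4: desired track 259.1°; wind correction -23.9° → command heading 235.2°, groundspeed 123.4 kt
Leg 5: desired track 17.9°; wind correction +31.2° → command heading 49.1°, groundspeed 99.3 kt
Leg 6: desired track 108.3°; wind correction +10.0° → command heading 118.3°, groundspeed 44.8 kt

Leg 1: heading=151.6°, groundspeed=53.2 kt
Leg 2: heading=77.7°, groundspeed=73.5 kt
Leg 3: heading=165.4°, groundspeed=64.0 kt
Leg 4: heading=235.2°, groundspeed=123.4 kt
Leg 5: heading=49.1°, groundspeed=99.3 kt
Leg 6: heading=118.3°, groundspeed=44.8 kt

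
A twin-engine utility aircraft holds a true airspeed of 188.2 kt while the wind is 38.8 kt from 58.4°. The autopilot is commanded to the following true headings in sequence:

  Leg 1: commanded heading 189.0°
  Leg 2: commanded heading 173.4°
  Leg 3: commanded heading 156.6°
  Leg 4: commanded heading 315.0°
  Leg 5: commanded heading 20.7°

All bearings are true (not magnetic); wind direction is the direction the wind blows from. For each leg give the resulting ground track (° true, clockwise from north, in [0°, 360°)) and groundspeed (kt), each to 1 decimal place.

Leg 1: track=196.9°, groundspeed=215.5 kt
Leg 2: track=183.2°, groundspeed=207.6 kt
Leg 3: track=167.8°, groundspeed=197.5 kt
Leg 4: track=304.2°, groundspeed=200.8 kt
Leg 5: track=12.1°, groundspeed=159.3 kt

Leg 1: heading 189.0°; drift +7.9° → track 196.9°, groundspeed 215.5 kt
Leg 2: heading 173.4°; drift +9.8° → track 183.2°, groundspeed 207.6 kt
Leg 3: heading 156.6°; drift +11.2° → track 167.8°, groundspeed 197.5 kt
Leg 4: heading 315.0°; drift -10.8° → track 304.2°, groundspeed 200.8 kt
Leg 5: heading 20.7°; drift -8.6° → track 12.1°, groundspeed 159.3 kt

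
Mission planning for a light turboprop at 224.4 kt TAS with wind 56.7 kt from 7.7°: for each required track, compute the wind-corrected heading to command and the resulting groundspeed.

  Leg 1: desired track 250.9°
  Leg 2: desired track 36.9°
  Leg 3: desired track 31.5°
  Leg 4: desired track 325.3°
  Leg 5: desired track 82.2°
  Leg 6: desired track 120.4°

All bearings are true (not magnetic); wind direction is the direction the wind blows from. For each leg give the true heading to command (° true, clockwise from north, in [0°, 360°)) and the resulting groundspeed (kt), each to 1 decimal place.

Leg 1: desired track 250.9°; wind correction +13.0° → command heading 263.9°, groundspeed 244.2 kt
Leg 2: desired track 36.9°; wind correction -7.1° → command heading 29.8°, groundspeed 173.2 kt
Leg 3: desired track 31.5°; wind correction -5.9° → command heading 25.6°, groundspeed 171.4 kt
Leg 4: desired track 325.3°; wind correction +9.8° → command heading 335.1°, groundspeed 179.2 kt
Leg 5: desired track 82.2°; wind correction -14.1° → command heading 68.1°, groundspeed 202.5 kt
Leg 6: desired track 120.4°; wind correction -13.5° → command heading 106.9°, groundspeed 240.1 kt

Leg 1: heading=263.9°, groundspeed=244.2 kt
Leg 2: heading=29.8°, groundspeed=173.2 kt
Leg 3: heading=25.6°, groundspeed=171.4 kt
Leg 4: heading=335.1°, groundspeed=179.2 kt
Leg 5: heading=68.1°, groundspeed=202.5 kt
Leg 6: heading=106.9°, groundspeed=240.1 kt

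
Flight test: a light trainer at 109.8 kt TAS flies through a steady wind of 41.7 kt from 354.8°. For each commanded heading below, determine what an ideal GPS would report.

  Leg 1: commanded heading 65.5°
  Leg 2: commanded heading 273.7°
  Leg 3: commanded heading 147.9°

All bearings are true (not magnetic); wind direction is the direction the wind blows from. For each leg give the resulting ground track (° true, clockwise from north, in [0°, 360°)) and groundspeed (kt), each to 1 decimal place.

Leg 1: track=87.8°, groundspeed=103.8 kt
Leg 2: track=252.0°, groundspeed=111.3 kt
Leg 3: track=155.2°, groundspeed=148.2 kt

Leg 1: heading 65.5°; drift +22.3° → track 87.8°, groundspeed 103.8 kt
Leg 2: heading 273.7°; drift -21.7° → track 252.0°, groundspeed 111.3 kt
Leg 3: heading 147.9°; drift +7.3° → track 155.2°, groundspeed 148.2 kt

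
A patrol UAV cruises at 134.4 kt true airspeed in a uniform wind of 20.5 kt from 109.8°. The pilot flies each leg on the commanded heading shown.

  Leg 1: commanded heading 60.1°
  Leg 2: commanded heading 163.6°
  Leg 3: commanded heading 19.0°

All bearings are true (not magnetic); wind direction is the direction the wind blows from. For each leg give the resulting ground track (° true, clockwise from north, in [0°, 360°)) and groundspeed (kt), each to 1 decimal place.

Leg 1: heading 60.1°; drift -7.4° → track 52.7°, groundspeed 122.1 kt
Leg 2: heading 163.6°; drift +7.7° → track 171.3°, groundspeed 123.4 kt
Leg 3: heading 19.0°; drift -8.7° → track 10.3°, groundspeed 136.2 kt

Leg 1: track=52.7°, groundspeed=122.1 kt
Leg 2: track=171.3°, groundspeed=123.4 kt
Leg 3: track=10.3°, groundspeed=136.2 kt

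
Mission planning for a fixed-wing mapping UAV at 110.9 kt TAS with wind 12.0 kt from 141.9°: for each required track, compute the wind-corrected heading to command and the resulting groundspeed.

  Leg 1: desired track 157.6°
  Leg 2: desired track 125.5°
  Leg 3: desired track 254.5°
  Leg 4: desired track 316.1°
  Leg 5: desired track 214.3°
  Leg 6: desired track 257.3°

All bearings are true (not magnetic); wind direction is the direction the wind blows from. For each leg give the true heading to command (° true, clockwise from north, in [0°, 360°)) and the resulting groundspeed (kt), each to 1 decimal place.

Leg 1: heading=155.9°, groundspeed=99.3 kt
Leg 2: heading=127.3°, groundspeed=99.3 kt
Leg 3: heading=248.8°, groundspeed=115.0 kt
Leg 4: heading=315.5°, groundspeed=122.8 kt
Leg 5: heading=208.4°, groundspeed=106.7 kt
Leg 6: heading=251.7°, groundspeed=115.5 kt

Leg 1: desired track 157.6°; wind correction -1.7° → command heading 155.9°, groundspeed 99.3 kt
Leg 2: desired track 125.5°; wind correction +1.8° → command heading 127.3°, groundspeed 99.3 kt
Leg 3: desired track 254.5°; wind correction -5.7° → command heading 248.8°, groundspeed 115.0 kt
Leg 4: desired track 316.1°; wind correction -0.6° → command heading 315.5°, groundspeed 122.8 kt
Leg 5: desired track 214.3°; wind correction -5.9° → command heading 208.4°, groundspeed 106.7 kt
Leg 6: desired track 257.3°; wind correction -5.6° → command heading 251.7°, groundspeed 115.5 kt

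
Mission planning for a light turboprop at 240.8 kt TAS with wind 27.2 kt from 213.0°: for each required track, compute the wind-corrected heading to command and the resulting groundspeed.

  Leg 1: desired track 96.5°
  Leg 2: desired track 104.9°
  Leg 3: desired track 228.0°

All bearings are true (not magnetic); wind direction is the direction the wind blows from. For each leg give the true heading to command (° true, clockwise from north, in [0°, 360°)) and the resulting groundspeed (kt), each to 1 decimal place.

Leg 1: desired track 96.5°; wind correction +5.8° → command heading 102.3°, groundspeed 251.7 kt
Leg 2: desired track 104.9°; wind correction +6.2° → command heading 111.1°, groundspeed 247.9 kt
Leg 3: desired track 228.0°; wind correction -1.7° → command heading 226.3°, groundspeed 214.4 kt

Leg 1: heading=102.3°, groundspeed=251.7 kt
Leg 2: heading=111.1°, groundspeed=247.9 kt
Leg 3: heading=226.3°, groundspeed=214.4 kt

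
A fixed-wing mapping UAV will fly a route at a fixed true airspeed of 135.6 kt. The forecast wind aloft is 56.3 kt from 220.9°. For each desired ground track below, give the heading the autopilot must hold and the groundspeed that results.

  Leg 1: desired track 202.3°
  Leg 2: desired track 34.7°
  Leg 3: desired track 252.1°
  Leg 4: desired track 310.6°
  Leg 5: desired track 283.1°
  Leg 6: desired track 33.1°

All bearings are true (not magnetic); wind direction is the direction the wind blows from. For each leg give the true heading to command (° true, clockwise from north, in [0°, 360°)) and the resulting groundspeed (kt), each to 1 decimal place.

Leg 1: desired track 202.3°; wind correction +7.6° → command heading 209.9°, groundspeed 81.0 kt
Leg 2: desired track 34.7°; wind correction -2.6° → command heading 32.1°, groundspeed 191.4 kt
Leg 3: desired track 252.1°; wind correction -12.4° → command heading 239.7°, groundspeed 84.3 kt
Leg 4: desired track 310.6°; wind correction -24.5° → command heading 286.1°, groundspeed 123.1 kt
Leg 5: desired track 283.1°; wind correction -21.5° → command heading 261.6°, groundspeed 99.9 kt
Leg 6: desired track 33.1°; wind correction -3.2° → command heading 29.9°, groundspeed 191.2 kt

Leg 1: heading=209.9°, groundspeed=81.0 kt
Leg 2: heading=32.1°, groundspeed=191.4 kt
Leg 3: heading=239.7°, groundspeed=84.3 kt
Leg 4: heading=286.1°, groundspeed=123.1 kt
Leg 5: heading=261.6°, groundspeed=99.9 kt
Leg 6: heading=29.9°, groundspeed=191.2 kt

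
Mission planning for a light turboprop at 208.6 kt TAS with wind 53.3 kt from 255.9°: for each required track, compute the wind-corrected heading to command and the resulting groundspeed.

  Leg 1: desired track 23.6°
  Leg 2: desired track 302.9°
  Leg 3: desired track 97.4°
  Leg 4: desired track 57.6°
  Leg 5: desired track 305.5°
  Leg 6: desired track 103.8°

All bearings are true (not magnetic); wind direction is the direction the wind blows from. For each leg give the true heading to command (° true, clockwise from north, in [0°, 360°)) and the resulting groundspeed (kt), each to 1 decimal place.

Leg 1: desired track 23.6°; wind correction -11.7° → command heading 11.9°, groundspeed 236.9 kt
Leg 2: desired track 302.9°; wind correction -10.8° → command heading 292.1°, groundspeed 168.6 kt
Leg 3: desired track 97.4°; wind correction +5.4° → command heading 102.8°, groundspeed 257.3 kt
Leg 4: desired track 57.6°; wind correction -4.6° → command heading 53.0°, groundspeed 258.5 kt
Leg 5: desired track 305.5°; wind correction -11.2° → command heading 294.3°, groundspeed 170.1 kt
Leg 6: desired track 103.8°; wind correction +6.9° → command heading 110.7°, groundspeed 254.2 kt

Leg 1: heading=11.9°, groundspeed=236.9 kt
Leg 2: heading=292.1°, groundspeed=168.6 kt
Leg 3: heading=102.8°, groundspeed=257.3 kt
Leg 4: heading=53.0°, groundspeed=258.5 kt
Leg 5: heading=294.3°, groundspeed=170.1 kt
Leg 6: heading=110.7°, groundspeed=254.2 kt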